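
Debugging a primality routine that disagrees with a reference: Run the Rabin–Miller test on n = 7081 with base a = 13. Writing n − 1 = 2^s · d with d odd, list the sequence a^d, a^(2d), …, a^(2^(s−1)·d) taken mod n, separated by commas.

4410, 3674, 1890

n − 1 = 7080 = 2^3 · 885, so s = 3 and d = 885.
x_0 = 13^885 mod 7081 = 4410.
x_1 = 4410^2 mod 7081 = 3674.
x_2 = 3674^2 mod 7081 = 1890.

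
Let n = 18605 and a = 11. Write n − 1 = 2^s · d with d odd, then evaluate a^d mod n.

n − 1 = 18604 = 2^2 · 4651, so s = 2 and d = 4651.
11^4651 mod 18605 = 1941.

1941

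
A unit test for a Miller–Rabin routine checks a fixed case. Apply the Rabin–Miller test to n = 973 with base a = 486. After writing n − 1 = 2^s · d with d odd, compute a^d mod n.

335

n − 1 = 972 = 2^2 · 243, so s = 2 and d = 243.
Repeated squaring mod 973: 486^1 ≡ 486, 486^2 ≡ 730, 486^4 ≡ 669, 486^8 ≡ 954, 486^16 ≡ 361, 486^32 ≡ 912, 486^64 ≡ 802, 486^128 ≡ 51.
243 = 128 + 64 + 32 + 16 + 2 + 1, so 486^243 ≡ 51·802·912·361·730·486 ≡ 335 (mod 973).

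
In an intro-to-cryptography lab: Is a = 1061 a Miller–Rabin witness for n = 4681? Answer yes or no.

n − 1 = 4680 = 2^3 · 585, so s = 3 and d = 585.
By repeated squaring, 1061^585 ≡ 1 (mod 4681).
x_0 = 1061^585 mod 4681 = 1.
x_0 = 1, so 1061 is not a witness.

no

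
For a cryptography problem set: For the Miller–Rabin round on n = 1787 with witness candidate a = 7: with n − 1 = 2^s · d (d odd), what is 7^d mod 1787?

1786

n − 1 = 1786 = 2^1 · 893, so s = 1 and d = 893.
Repeated squaring mod 1787: 7^1 ≡ 7, 7^2 ≡ 49, 7^4 ≡ 614, 7^8 ≡ 1726, 7^16 ≡ 147, 7^32 ≡ 165, 7^64 ≡ 420, 7^128 ≡ 1274, 7^256 ≡ 480, 7^512 ≡ 1664.
893 = 512 + 256 + 64 + 32 + 16 + 8 + 4 + 1, so 7^893 ≡ 1664·480·420·165·147·1726·614·7 ≡ 1786 (mod 1787).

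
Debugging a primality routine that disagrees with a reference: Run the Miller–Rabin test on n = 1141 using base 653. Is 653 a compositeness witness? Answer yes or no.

n − 1 = 1140 = 2^2 · 285, so s = 2 and d = 285.
x_0 = 653^285 mod 1141 = 1.
x_0 = 1, so 653 is not a witness.

no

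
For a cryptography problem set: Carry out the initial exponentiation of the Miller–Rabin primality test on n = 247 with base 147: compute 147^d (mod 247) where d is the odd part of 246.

n − 1 = 246 = 2^1 · 123, so s = 1 and d = 123.
Repeated squaring mod 247: 147^1 ≡ 147, 147^2 ≡ 120, 147^4 ≡ 74, 147^8 ≡ 42, 147^16 ≡ 35, 147^32 ≡ 237, 147^64 ≡ 100.
123 = 64 + 32 + 16 + 8 + 2 + 1, so 147^123 ≡ 100·237·35·42·120·147 ≡ 12 (mod 247).

12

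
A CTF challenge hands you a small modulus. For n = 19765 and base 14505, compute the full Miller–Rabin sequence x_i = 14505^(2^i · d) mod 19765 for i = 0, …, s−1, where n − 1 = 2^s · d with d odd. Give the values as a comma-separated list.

n − 1 = 19764 = 2^2 · 4941, so s = 2 and d = 4941.
x_0 = 14505^4941 mod 19765 = 17980.
x_1 = 17980^2 mod 19765 = 4060.

17980, 4060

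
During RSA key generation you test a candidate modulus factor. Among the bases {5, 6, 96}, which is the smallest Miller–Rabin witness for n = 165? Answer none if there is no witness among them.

5

n − 1 = 164 = 2^2 · 41, so s = 2 and d = 41.
Base 5: x_0 = 5^41 mod 165 = 5. x_0 is neither 1 nor 164, so continue squaring. x_1 = 5^2 mod 165 = 25. Reached i = s−1 = 1 without hitting −1: 5 is a Miller–Rabin witness and 165 is composite.
Base 6: x_0 = 6^41 mod 165 = 6. x_0 is neither 1 nor 164, so continue squaring. x_1 = 6^2 mod 165 = 36. Reached i = s−1 = 1 without hitting −1: 6 is a Miller–Rabin witness and 165 is composite.
Base 96: x_0 = 96^41 mod 165 = 96. x_0 is neither 1 nor 164, so continue squaring. x_1 = 96^2 mod 165 = 141. Reached i = s−1 = 1 without hitting −1: 96 is a Miller–Rabin witness and 165 is composite.
The smallest witness among the given bases is 5.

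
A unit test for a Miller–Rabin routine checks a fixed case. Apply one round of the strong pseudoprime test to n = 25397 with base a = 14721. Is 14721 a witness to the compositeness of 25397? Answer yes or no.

yes

n − 1 = 25396 = 2^2 · 6349, so s = 2 and d = 6349.
By repeated squaring, 14721^6349 ≡ 7372 (mod 25397).
x_0 = 14721^6349 mod 25397 = 7372.
x_0 is neither 1 nor 25396, so continue squaring.
x_1 = 7372^2 mod 25397 = 22201.
Reached i = s−1 = 1 without hitting −1: 14721 is a Miller–Rabin witness and 25397 is composite.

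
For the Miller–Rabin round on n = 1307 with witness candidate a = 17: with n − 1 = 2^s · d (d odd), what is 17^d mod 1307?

1

n − 1 = 1306 = 2^1 · 653, so s = 1 and d = 653.
Repeated squaring mod 1307: 17^1 ≡ 17, 17^2 ≡ 289, 17^4 ≡ 1180, 17^8 ≡ 445, 17^16 ≡ 668, 17^32 ≡ 537, 17^64 ≡ 829, 17^128 ≡ 1066, 17^256 ≡ 573, 17^512 ≡ 272.
653 = 512 + 128 + 8 + 4 + 1, so 17^653 ≡ 272·1066·445·1180·17 ≡ 1 (mod 1307).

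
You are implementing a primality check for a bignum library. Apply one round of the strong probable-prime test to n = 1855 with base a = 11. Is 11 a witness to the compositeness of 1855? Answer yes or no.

yes

n − 1 = 1854 = 2^1 · 927, so s = 1 and d = 927.
Repeated squaring mod 1855: 11^1 ≡ 11, 11^2 ≡ 121, 11^4 ≡ 1656, 11^8 ≡ 646, 11^16 ≡ 1796, 11^32 ≡ 1626, 11^64 ≡ 501, 11^128 ≡ 576, 11^256 ≡ 1586, 11^512 ≡ 16.
927 = 512 + 256 + 128 + 16 + 8 + 4 + 2 + 1, so 11^927 ≡ 16·1586·576·1796·646·1656·121·11 ≡ 1471 (mod 1855).
x_0 = 11^927 mod 1855 = 1471.
x_0 ∉ {1, 1854} and s = 1, so 11 is a Miller–Rabin witness and 1855 is composite.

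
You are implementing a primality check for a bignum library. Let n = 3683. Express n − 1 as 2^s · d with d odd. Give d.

Halving: 3682 → 1841; 1841 is odd.
So 3682 = 2^1 · 1841.

1841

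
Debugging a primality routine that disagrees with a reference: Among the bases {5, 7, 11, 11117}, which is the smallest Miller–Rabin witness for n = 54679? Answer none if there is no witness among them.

n − 1 = 54678 = 2^1 · 27339, so s = 1 and d = 27339.
Base 5: x_0 = 5^27339 mod 54679 = 1. x_0 = 1, so 5 is not a witness.
Base 7: x_0 = 7^27339 mod 54679 = 54678. x_0 = 54678 ≡ −1, so 7 is not a witness.
Base 11: x_0 = 11^27339 mod 54679 = 54678. x_0 = 54678 ≡ −1, so 11 is not a witness.
Base 11117: x_0 = 11117^27339 mod 54679 = 1. x_0 = 1, so 11117 is not a witness.
No listed base is a witness for 54679.

none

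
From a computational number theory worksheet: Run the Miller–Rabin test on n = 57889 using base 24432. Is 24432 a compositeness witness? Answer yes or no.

n − 1 = 57888 = 2^5 · 1809, so s = 5 and d = 1809.
x_0 = 24432^1809 mod 57889 = 538.
x_0 is neither 1 nor 57888, so continue squaring.
x_1 = 538^2 mod 57889 = 57888.
x_1 ≡ −1, so 24432 is not a witness.

no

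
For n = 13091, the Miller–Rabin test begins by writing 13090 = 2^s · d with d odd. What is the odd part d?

6545

Halving: 13090 → 6545; 6545 is odd.
So 13090 = 2^1 · 6545.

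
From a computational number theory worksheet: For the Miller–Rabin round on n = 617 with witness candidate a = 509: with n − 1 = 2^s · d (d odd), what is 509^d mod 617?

n − 1 = 616 = 2^3 · 77, so s = 3 and d = 77.
509^77 mod 617 = 435.

435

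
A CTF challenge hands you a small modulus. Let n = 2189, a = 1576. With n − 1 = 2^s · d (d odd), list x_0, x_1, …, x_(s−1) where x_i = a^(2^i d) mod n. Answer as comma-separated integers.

n − 1 = 2188 = 2^2 · 547, so s = 2 and d = 547.
x_0 = 1576^547 mod 2189 = 966.
x_1 = 966^2 mod 2189 = 642.

966, 642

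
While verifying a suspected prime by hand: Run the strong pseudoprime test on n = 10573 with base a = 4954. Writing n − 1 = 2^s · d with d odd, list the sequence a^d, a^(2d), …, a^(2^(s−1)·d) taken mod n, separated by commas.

n − 1 = 10572 = 2^2 · 2643, so s = 2 and d = 2643.
x_0 = 4954^2643 mod 10573 = 7805.
x_1 = 7805^2 mod 10573 = 6972.

7805, 6972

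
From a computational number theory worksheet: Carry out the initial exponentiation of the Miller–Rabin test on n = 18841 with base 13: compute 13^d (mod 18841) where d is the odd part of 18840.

15260

n − 1 = 18840 = 2^3 · 2355, so s = 3 and d = 2355.
Repeated squaring mod 18841: 13^1 ≡ 13, 13^2 ≡ 169, 13^4 ≡ 9720, 13^8 ≡ 9626, 13^16 ≡ 18679, 13^32 ≡ 7403, 13^64 ≡ 14781, 13^128 ≡ 16566, 13^256 ≡ 13191, 13^512 ≡ 5846, 13^1024 ≡ 16983, 13^2048 ≡ 4261.
2355 = 2048 + 256 + 32 + 16 + 2 + 1, so 13^2355 ≡ 4261·13191·7403·18679·169·13 ≡ 15260 (mod 18841).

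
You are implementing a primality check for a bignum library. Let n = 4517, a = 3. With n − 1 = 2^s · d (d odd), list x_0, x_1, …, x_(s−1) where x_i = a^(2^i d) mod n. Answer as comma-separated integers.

n − 1 = 4516 = 2^2 · 1129, so s = 2 and d = 1129.
x_0 = 3^1129 mod 4517 = 3043.
x_1 = 3043^2 mod 4517 = 4516.

3043, 4516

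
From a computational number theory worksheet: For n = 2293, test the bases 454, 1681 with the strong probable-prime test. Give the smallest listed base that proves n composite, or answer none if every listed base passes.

none

n − 1 = 2292 = 2^2 · 573, so s = 2 and d = 573.
Base 454: x_0 = 454^573 mod 2293 = 600. x_0 is neither 1 nor 2292, so continue squaring. x_1 = 600^2 mod 2293 = 2292. x_1 ≡ −1, so 454 is not a witness.
Base 1681: x_0 = 1681^573 mod 2293 = 2292. x_0 = 2292 ≡ −1, so 1681 is not a witness.
No listed base is a witness for 2293.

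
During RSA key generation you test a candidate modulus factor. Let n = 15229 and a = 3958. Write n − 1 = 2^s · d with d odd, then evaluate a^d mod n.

n − 1 = 15228 = 2^2 · 3807, so s = 2 and d = 3807.
3958^3807 mod 15229 = 12467.

12467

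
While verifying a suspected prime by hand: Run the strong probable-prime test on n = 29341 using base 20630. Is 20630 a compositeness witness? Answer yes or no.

yes

n − 1 = 29340 = 2^2 · 7335, so s = 2 and d = 7335.
Repeated squaring mod 29341: 20630^1 ≡ 20630, 20630^2 ≡ 5695, 20630^4 ≡ 11220, 20630^8 ≡ 15510, 20630^16 ≡ 22582, 20630^32 ≡ 144, 20630^64 ≡ 20736, 20630^128 ≡ 18682, 20630^256 ≡ 5929, 20630^512 ≡ 2523, 20630^1024 ≡ 27873, 20630^2048 ≡ 13131, 20630^4096 ≡ 15445.
7335 = 4096 + 2048 + 1024 + 128 + 32 + 4 + 2 + 1, so 20630^7335 ≡ 15445·13131·27873·18682·144·11220·5695·20630 ≡ 25011 (mod 29341).
x_0 = 20630^7335 mod 29341 = 25011.
x_0 is neither 1 nor 29340, so continue squaring.
x_1 = 25011^2 mod 29341 = 1.
x_1 = 1 but x_0 ≠ ±1, a nontrivial square root of 1 — 20630 is a witness and 29341 is composite.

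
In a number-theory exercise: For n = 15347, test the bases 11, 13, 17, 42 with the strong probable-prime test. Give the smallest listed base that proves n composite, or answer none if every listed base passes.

n − 1 = 15346 = 2^1 · 7673, so s = 1 and d = 7673.
Base 11: x_0 = 11^7673 mod 15347 = 661. x_0 ∉ {1, 15346} and s = 1, so 11 is a Miller–Rabin witness and 15347 is composite.
Base 13: x_0 = 13^7673 mod 15347 = 12692. x_0 ∉ {1, 15346} and s = 1, so 13 is a Miller–Rabin witness and 15347 is composite.
Base 17: x_0 = 17^7673 mod 15347 = 12894. x_0 ∉ {1, 15346} and s = 1, so 17 is a Miller–Rabin witness and 15347 is composite.
Base 42: x_0 = 42^7673 mod 15347 = 5425. x_0 ∉ {1, 15346} and s = 1, so 42 is a Miller–Rabin witness and 15347 is composite.
The smallest witness among the given bases is 11.

11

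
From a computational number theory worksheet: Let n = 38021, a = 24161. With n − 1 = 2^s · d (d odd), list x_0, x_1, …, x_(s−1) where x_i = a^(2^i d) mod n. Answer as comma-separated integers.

5440, 13262

n − 1 = 38020 = 2^2 · 9505, so s = 2 and d = 9505.
x_0 = 24161^9505 mod 38021 = 5440.
x_1 = 5440^2 mod 38021 = 13262.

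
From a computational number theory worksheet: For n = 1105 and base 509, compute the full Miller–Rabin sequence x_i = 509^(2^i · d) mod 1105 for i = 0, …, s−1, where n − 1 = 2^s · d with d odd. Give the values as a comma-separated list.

n − 1 = 1104 = 2^4 · 69, so s = 4 and d = 69.
x_0 = 509^69 mod 1105 = 1019.
x_1 = 1019^2 mod 1105 = 766.
x_2 = 766^2 mod 1105 = 1.
x_3 = 1^2 mod 1105 = 1.

1019, 766, 1, 1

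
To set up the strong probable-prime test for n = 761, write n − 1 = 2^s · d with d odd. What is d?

Halving: 760 → 380 → 190 → 95; 95 is odd.
So 760 = 2^3 · 95.

95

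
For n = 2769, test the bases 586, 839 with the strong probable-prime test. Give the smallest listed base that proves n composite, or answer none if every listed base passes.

n − 1 = 2768 = 2^4 · 173, so s = 4 and d = 173.
Base 586: x_0 = 586^173 mod 2769 = 2146. x_0 is neither 1 nor 2768, so continue squaring. x_1 = 2146^2 mod 2769 = 469. x_2 = 469^2 mod 2769 = 1210. x_3 = 1210^2 mod 2769 = 2068. Reached i = s−1 = 3 without hitting −1: 586 is a Miller–Rabin witness and 2769 is composite.
Base 839: x_0 = 839^173 mod 2769 = 50. x_0 is neither 1 nor 2768, so continue squaring. x_1 = 50^2 mod 2769 = 2500. x_2 = 2500^2 mod 2769 = 367. x_3 = 367^2 mod 2769 = 1777. Reached i = s−1 = 3 without hitting −1: 839 is a Miller–Rabin witness and 2769 is composite.
The smallest witness among the given bases is 586.

586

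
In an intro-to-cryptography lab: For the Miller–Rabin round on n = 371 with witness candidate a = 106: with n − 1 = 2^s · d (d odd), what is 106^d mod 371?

106

n − 1 = 370 = 2^1 · 185, so s = 1 and d = 185.
106^185 mod 371 = 106.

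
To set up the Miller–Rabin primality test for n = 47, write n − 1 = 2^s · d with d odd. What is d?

Halving: 46 → 23; 23 is odd.
So 46 = 2^1 · 23.

23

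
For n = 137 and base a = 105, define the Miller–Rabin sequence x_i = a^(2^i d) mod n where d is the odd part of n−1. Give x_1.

n − 1 = 136 = 2^3 · 17, so s = 3 and d = 17.
By repeated squaring, 105^17 ≡ 37 (mod 137).
x_0 = 37.
x_1 = 37^2 mod 137 = 136.

136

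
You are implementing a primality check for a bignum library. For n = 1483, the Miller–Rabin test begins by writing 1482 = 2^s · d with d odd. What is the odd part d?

Halving: 1482 → 741; 741 is odd.
So 1482 = 2^1 · 741.

741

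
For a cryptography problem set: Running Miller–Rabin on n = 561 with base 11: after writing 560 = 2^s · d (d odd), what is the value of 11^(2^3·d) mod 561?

n − 1 = 560 = 2^4 · 35, so s = 4 and d = 35.
Repeated squaring mod 561: 11^1 ≡ 11, 11^2 ≡ 121, 11^4 ≡ 55, 11^8 ≡ 220, 11^16 ≡ 154, 11^32 ≡ 154.
35 = 32 + 2 + 1, so 11^35 ≡ 154·121·11 ≡ 209 (mod 561).
x_0 = 209.
x_1 = 209^2 mod 561 = 484.
x_2 = 484^2 mod 561 = 319.
x_3 = 319^2 mod 561 = 220.

220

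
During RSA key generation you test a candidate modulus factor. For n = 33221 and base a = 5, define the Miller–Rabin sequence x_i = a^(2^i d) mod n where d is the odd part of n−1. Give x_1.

9848

n − 1 = 33220 = 2^2 · 8305, so s = 2 and d = 8305.
Repeated squaring mod 33221: 5^1 ≡ 5, 5^2 ≡ 25, 5^4 ≡ 625, 5^8 ≡ 25194, 5^16 ≡ 17210, 5^32 ≡ 18885, 5^64 ≡ 15790, 5^128 ≡ 495, 5^256 ≡ 12478, 5^512 ≡ 26878, 5^1024 ≡ 3018, 5^2048 ≡ 5770, 5^4096 ≡ 5458, 5^8192 ≡ 23748.
8305 = 8192 + 64 + 32 + 16 + 1, so 5^8305 ≡ 23748·15790·18885·17210·5 ≡ 1427 (mod 33221).
x_0 = 1427.
x_1 = 1427^2 mod 33221 = 9848.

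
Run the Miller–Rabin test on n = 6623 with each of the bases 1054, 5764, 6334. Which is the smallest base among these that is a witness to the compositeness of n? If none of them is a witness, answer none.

1054

n − 1 = 6622 = 2^1 · 3311, so s = 1 and d = 3311.
Base 1054: x_0 = 1054^3311 mod 6623 = 5474. x_0 ∉ {1, 6622} and s = 1, so 1054 is a Miller–Rabin witness and 6623 is composite.
Base 5764: x_0 = 5764^3311 mod 6623 = 1688. x_0 ∉ {1, 6622} and s = 1, so 5764 is a Miller–Rabin witness and 6623 is composite.
Base 6334: x_0 = 6334^3311 mod 6623 = 2643. x_0 ∉ {1, 6622} and s = 1, so 6334 is a Miller–Rabin witness and 6623 is composite.
The smallest witness among the given bases is 1054.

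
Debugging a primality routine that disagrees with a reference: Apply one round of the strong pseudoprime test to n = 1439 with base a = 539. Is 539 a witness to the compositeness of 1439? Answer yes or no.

n − 1 = 1438 = 2^1 · 719, so s = 1 and d = 719.
x_0 = 539^719 mod 1439 = 1438.
x_0 = 1438 ≡ −1, so 539 is not a witness.

no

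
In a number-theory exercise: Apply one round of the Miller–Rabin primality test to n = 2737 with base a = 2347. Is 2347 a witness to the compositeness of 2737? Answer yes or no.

n − 1 = 2736 = 2^4 · 171, so s = 4 and d = 171.
x_0 = 2347^171 mod 2737 = 1.
x_0 = 1, so 2347 is not a witness.

no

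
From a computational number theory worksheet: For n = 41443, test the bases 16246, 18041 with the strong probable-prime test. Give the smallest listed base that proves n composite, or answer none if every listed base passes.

n − 1 = 41442 = 2^1 · 20721, so s = 1 and d = 20721.
Base 16246: x_0 = 16246^20721 mod 41443 = 41442. x_0 = 41442 ≡ −1, so 16246 is not a witness.
Base 18041: x_0 = 18041^20721 mod 41443 = 1. x_0 = 1, so 18041 is not a witness.
No listed base is a witness for 41443.

none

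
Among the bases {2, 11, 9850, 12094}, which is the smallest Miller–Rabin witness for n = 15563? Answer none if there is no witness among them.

n − 1 = 15562 = 2^1 · 7781, so s = 1 and d = 7781.
Base 2: x_0 = 2^7781 mod 15563 = 13755. x_0 ∉ {1, 15562} and s = 1, so 2 is a Miller–Rabin witness and 15563 is composite.
Base 11: x_0 = 11^7781 mod 15563 = 15339. x_0 ∉ {1, 15562} and s = 1, so 11 is a Miller–Rabin witness and 15563 is composite.
Base 9850: x_0 = 9850^7781 mod 15563 = 1970. x_0 ∉ {1, 15562} and s = 1, so 9850 is a Miller–Rabin witness and 15563 is composite.
Base 12094: x_0 = 12094^7781 mod 15563 = 14116. x_0 ∉ {1, 15562} and s = 1, so 12094 is a Miller–Rabin witness and 15563 is composite.
The smallest witness among the given bases is 2.

2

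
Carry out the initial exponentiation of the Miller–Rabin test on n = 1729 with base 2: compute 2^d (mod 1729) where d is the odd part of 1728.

645

n − 1 = 1728 = 2^6 · 27, so s = 6 and d = 27.
By repeated squaring, 2^27 ≡ 645 (mod 1729).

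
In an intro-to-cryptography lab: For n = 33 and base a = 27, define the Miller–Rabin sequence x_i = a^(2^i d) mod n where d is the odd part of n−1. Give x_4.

n − 1 = 32 = 2^5 · 1, so s = 5 and d = 1.
x_0 = 27^1 mod 33 = 27.
x_1 = 27^2 mod 33 = 3.
x_2 = 3^2 mod 33 = 9.
x_3 = 9^2 mod 33 = 15.
x_4 = 15^2 mod 33 = 27.

27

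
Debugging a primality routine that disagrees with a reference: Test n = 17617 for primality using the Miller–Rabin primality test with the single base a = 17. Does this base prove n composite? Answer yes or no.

n − 1 = 17616 = 2^4 · 1101, so s = 4 and d = 1101.
x_0 = 17^1101 mod 17617 = 16489.
x_0 is neither 1 nor 17616, so continue squaring.
x_1 = 16489^2 mod 17617 = 3960.
x_2 = 3960^2 mod 17617 = 2470.
x_3 = 2470^2 mod 17617 = 5418.
Reached i = s−1 = 3 without hitting −1: 17 is a Miller–Rabin witness and 17617 is composite.

yes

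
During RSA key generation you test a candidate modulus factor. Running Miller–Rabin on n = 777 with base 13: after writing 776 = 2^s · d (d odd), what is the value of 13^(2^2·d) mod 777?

736

n − 1 = 776 = 2^3 · 97, so s = 3 and d = 97.
x_0 = 13^97 mod 777 = 412.
x_1 = 412^2 mod 777 = 358.
x_2 = 358^2 mod 777 = 736.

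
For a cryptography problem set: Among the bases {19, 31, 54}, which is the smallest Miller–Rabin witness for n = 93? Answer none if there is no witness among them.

n − 1 = 92 = 2^2 · 23, so s = 2 and d = 23.
Base 19: x_0 = 19^23 mod 93 = 40. x_0 is neither 1 nor 92, so continue squaring. x_1 = 40^2 mod 93 = 19. Reached i = s−1 = 1 without hitting −1: 19 is a Miller–Rabin witness and 93 is composite.
Base 31: x_0 = 31^23 mod 93 = 31. x_0 is neither 1 nor 92, so continue squaring. x_1 = 31^2 mod 93 = 31. Reached i = s−1 = 1 without hitting −1: 31 is a Miller–Rabin witness and 93 is composite.
Base 54: x_0 = 54^23 mod 93 = 15. x_0 is neither 1 nor 92, so continue squaring. x_1 = 15^2 mod 93 = 39. Reached i = s−1 = 1 without hitting −1: 54 is a Miller–Rabin witness and 93 is composite.
The smallest witness among the given bases is 19.

19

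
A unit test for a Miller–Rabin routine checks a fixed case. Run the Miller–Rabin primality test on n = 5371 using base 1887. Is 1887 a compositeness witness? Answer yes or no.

n − 1 = 5370 = 2^1 · 2685, so s = 1 and d = 2685.
x_0 = 1887^2685 mod 5371 = 1.
x_0 = 1, so 1887 is not a witness.

no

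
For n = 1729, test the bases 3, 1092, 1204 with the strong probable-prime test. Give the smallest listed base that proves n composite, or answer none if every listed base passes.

n − 1 = 1728 = 2^6 · 27, so s = 6 and d = 27.
Base 3: x_0 = 3^27 mod 1729 = 664. x_0 is neither 1 nor 1728, so continue squaring. x_1 = 664^2 mod 1729 = 1. x_1 = 1 but x_0 ≠ ±1, a nontrivial square root of 1 — 3 is a witness and 1729 is composite.
Base 1092: x_0 = 1092^27 mod 1729 = 1274. x_0 is neither 1 nor 1728, so continue squaring. x_1 = 1274^2 mod 1729 = 1274. x_2 = 1274^2 mod 1729 = 1274. x_3 = 1274^2 mod 1729 = 1274. x_4 = 1274^2 mod 1729 = 1274. x_5 = 1274^2 mod 1729 = 1274. Reached i = s−1 = 5 without hitting −1: 1092 is a Miller–Rabin witness and 1729 is composite.
Base 1204: x_0 = 1204^27 mod 1729 = 343. x_0 is neither 1 nor 1728, so continue squaring. x_1 = 343^2 mod 1729 = 77. x_2 = 77^2 mod 1729 = 742. x_3 = 742^2 mod 1729 = 742. x_4 = 742^2 mod 1729 = 742. x_5 = 742^2 mod 1729 = 742. Reached i = s−1 = 5 without hitting −1: 1204 is a Miller–Rabin witness and 1729 is composite.
The smallest witness among the given bases is 3.

3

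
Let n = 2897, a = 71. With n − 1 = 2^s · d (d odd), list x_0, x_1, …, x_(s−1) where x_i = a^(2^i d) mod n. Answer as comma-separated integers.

680, 1777, 2896, 1

n − 1 = 2896 = 2^4 · 181, so s = 4 and d = 181.
x_0 = 71^181 mod 2897 = 680.
x_1 = 680^2 mod 2897 = 1777.
x_2 = 1777^2 mod 2897 = 2896.
x_3 = 2896^2 mod 2897 = 1.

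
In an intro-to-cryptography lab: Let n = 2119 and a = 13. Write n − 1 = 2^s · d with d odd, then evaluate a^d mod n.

273

n − 1 = 2118 = 2^1 · 1059, so s = 1 and d = 1059.
13^1059 mod 2119 = 273.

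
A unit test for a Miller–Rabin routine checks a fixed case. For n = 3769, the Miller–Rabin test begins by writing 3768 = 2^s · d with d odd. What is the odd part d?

471

Halving: 3768 → 1884 → 942 → 471; 471 is odd.
So 3768 = 2^3 · 471.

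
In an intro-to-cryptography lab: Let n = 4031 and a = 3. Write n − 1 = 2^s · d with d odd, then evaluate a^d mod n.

3635

n − 1 = 4030 = 2^1 · 2015, so s = 1 and d = 2015.
3^2015 mod 4031 = 3635.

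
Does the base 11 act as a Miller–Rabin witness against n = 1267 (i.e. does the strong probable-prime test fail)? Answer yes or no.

yes

n − 1 = 1266 = 2^1 · 633, so s = 1 and d = 633.
Repeated squaring mod 1267: 11^1 ≡ 11, 11^2 ≡ 121, 11^4 ≡ 704, 11^8 ≡ 219, 11^16 ≡ 1082, 11^32 ≡ 16, 11^64 ≡ 256, 11^128 ≡ 919, 11^256 ≡ 739, 11^512 ≡ 44.
633 = 512 + 64 + 32 + 16 + 8 + 1, so 11^633 ≡ 44·256·16·1082·219·11 ≡ 64 (mod 1267).
x_0 = 11^633 mod 1267 = 64.
x_0 ∉ {1, 1266} and s = 1, so 11 is a Miller–Rabin witness and 1267 is composite.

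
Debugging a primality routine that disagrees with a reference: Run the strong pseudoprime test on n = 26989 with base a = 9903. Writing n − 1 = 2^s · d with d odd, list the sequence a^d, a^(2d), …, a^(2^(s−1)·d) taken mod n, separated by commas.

n − 1 = 26988 = 2^2 · 6747, so s = 2 and d = 6747.
x_0 = 9903^6747 mod 26989 = 14627.
x_1 = 14627^2 mod 26989 = 7326.

14627, 7326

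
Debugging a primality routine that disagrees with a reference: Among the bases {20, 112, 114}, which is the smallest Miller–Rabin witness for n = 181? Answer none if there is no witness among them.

n − 1 = 180 = 2^2 · 45, so s = 2 and d = 45.
Base 20: x_0 = 20^45 mod 181 = 180. x_0 = 180 ≡ −1, so 20 is not a witness.
Base 112: x_0 = 112^45 mod 181 = 19. x_0 is neither 1 nor 180, so continue squaring. x_1 = 19^2 mod 181 = 180. x_1 ≡ −1, so 112 is not a witness.
Base 114: x_0 = 114^45 mod 181 = 1. x_0 = 1, so 114 is not a witness.
No listed base is a witness for 181.

none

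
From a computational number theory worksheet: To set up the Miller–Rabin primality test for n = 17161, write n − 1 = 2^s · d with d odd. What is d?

Halving: 17160 → 8580 → 4290 → 2145; 2145 is odd.
So 17160 = 2^3 · 2145.

2145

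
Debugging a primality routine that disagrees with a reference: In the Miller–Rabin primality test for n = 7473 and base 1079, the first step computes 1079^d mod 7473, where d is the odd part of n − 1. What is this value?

2081

n − 1 = 7472 = 2^4 · 467, so s = 4 and d = 467.
1079^467 mod 7473 = 2081.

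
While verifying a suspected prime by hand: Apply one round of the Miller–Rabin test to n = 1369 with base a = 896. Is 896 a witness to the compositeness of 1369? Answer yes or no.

n − 1 = 1368 = 2^3 · 171, so s = 3 and d = 171.
Repeated squaring mod 1369: 896^1 ≡ 896, 896^2 ≡ 582, 896^4 ≡ 581, 896^8 ≡ 787, 896^16 ≡ 581, 896^32 ≡ 787, 896^64 ≡ 581, 896^128 ≡ 787.
171 = 128 + 32 + 8 + 2 + 1, so 896^171 ≡ 787·787·787·582·896 ≡ 1252 (mod 1369).
x_0 = 896^171 mod 1369 = 1252.
x_0 is neither 1 nor 1368, so continue squaring.
x_1 = 1252^2 mod 1369 = 1368.
x_1 ≡ −1, so 896 is not a witness.

no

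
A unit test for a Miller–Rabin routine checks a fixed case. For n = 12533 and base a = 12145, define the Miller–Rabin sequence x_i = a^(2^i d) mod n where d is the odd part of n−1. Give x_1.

9430

n − 1 = 12532 = 2^2 · 3133, so s = 2 and d = 3133.
x_0 = 12145^3133 mod 12533 = 6261.
x_1 = 6261^2 mod 12533 = 9430.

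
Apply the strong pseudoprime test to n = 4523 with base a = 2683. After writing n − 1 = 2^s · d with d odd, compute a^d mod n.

1

n − 1 = 4522 = 2^1 · 2261, so s = 1 and d = 2261.
2683^2261 mod 4523 = 1.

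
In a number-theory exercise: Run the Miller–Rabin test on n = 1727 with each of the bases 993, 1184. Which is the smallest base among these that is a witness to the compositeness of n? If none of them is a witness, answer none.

993

n − 1 = 1726 = 2^1 · 863, so s = 1 and d = 863.
Base 993: x_0 = 993^863 mod 1727 = 324. x_0 ∉ {1, 1726} and s = 1, so 993 is a Miller–Rabin witness and 1727 is composite.
Base 1184: x_0 = 1184^863 mod 1727 = 805. x_0 ∉ {1, 1726} and s = 1, so 1184 is a Miller–Rabin witness and 1727 is composite.
The smallest witness among the given bases is 993.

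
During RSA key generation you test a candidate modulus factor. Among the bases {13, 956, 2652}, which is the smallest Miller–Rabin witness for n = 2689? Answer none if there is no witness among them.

none

n − 1 = 2688 = 2^7 · 21, so s = 7 and d = 21.
Base 13: x_0 = 13^21 mod 2689 = 491. x_0 is neither 1 nor 2688, so continue squaring. x_1 = 491^2 mod 2689 = 1760. x_2 = 1760^2 mod 2689 = 2561. x_3 = 2561^2 mod 2689 = 250. x_4 = 250^2 mod 2689 = 653. x_5 = 653^2 mod 2689 = 1547. x_6 = 1547^2 mod 2689 = 2688. x_6 ≡ −1, so 13 is not a witness.
Base 956: x_0 = 956^21 mod 2689 = 466. x_0 is neither 1 nor 2688, so continue squaring. x_1 = 466^2 mod 2689 = 2036. x_2 = 2036^2 mod 2689 = 1547. x_3 = 1547^2 mod 2689 = 2688. x_3 ≡ −1, so 956 is not a witness.
Base 2652: x_0 = 2652^21 mod 2689 = 250. x_0 is neither 1 nor 2688, so continue squaring. x_1 = 250^2 mod 2689 = 653. x_2 = 653^2 mod 2689 = 1547. x_3 = 1547^2 mod 2689 = 2688. x_3 ≡ −1, so 2652 is not a witness.
No listed base is a witness for 2689.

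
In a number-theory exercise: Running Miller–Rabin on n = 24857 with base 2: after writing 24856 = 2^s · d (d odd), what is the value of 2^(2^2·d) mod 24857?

21466

n − 1 = 24856 = 2^3 · 3107, so s = 3 and d = 3107.
x_0 = 2^3107 mod 24857 = 9881.
x_1 = 9881^2 mod 24857 = 20722.
x_2 = 20722^2 mod 24857 = 21466.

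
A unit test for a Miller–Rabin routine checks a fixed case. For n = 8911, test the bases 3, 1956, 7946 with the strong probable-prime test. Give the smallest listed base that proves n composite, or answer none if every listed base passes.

none

n − 1 = 8910 = 2^1 · 4455, so s = 1 and d = 4455.
Base 3: x_0 = 3^4455 mod 8911 = 8910. x_0 = 8910 ≡ −1, so 3 is not a witness.
Base 1956: x_0 = 1956^4455 mod 8911 = 8910. x_0 = 8910 ≡ −1, so 1956 is not a witness.
Base 7946: x_0 = 7946^4455 mod 8911 = 1. x_0 = 1, so 7946 is not a witness.
No listed base is a witness for 8911.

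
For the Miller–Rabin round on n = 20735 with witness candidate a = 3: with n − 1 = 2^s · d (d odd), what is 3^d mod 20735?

n − 1 = 20734 = 2^1 · 10367, so s = 1 and d = 10367.
3^10367 mod 20735 = 10162.

10162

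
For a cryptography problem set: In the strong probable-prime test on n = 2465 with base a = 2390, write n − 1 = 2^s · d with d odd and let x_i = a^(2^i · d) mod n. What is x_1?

n − 1 = 2464 = 2^5 · 77, so s = 5 and d = 77.
x_0 = 2390^77 mod 2465 = 215.
x_1 = 215^2 mod 2465 = 1855.

1855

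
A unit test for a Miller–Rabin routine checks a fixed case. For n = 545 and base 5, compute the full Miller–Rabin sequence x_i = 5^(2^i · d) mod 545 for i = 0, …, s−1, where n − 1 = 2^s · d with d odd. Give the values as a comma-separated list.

n − 1 = 544 = 2^5 · 17, so s = 5 and d = 17.
x_0 = 5^17 mod 545 = 445.
x_1 = 445^2 mod 545 = 190.
x_2 = 190^2 mod 545 = 130.
x_3 = 130^2 mod 545 = 5.
x_4 = 5^2 mod 545 = 25.

445, 190, 130, 5, 25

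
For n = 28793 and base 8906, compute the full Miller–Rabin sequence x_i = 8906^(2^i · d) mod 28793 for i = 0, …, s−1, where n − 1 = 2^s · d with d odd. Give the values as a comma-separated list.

1179, 7977, 28792

n − 1 = 28792 = 2^3 · 3599, so s = 3 and d = 3599.
x_0 = 8906^3599 mod 28793 = 1179.
x_1 = 1179^2 mod 28793 = 7977.
x_2 = 7977^2 mod 28793 = 28792.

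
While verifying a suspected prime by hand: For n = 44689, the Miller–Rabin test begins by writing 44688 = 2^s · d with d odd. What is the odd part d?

Halving: 44688 → 22344 → 11172 → 5586 → 2793; 2793 is odd.
So 44688 = 2^4 · 2793.

2793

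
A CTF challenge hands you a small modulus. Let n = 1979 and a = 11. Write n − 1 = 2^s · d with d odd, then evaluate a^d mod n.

n − 1 = 1978 = 2^1 · 989, so s = 1 and d = 989.
11^989 mod 1979 = 1.

1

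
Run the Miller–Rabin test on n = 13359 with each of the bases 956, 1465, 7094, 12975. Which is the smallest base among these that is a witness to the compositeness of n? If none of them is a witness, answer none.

n − 1 = 13358 = 2^1 · 6679, so s = 1 and d = 6679.
Base 956: x_0 = 956^6679 mod 13359 = 5432. x_0 ∉ {1, 13358} and s = 1, so 956 is a Miller–Rabin witness and 13359 is composite.
Base 1465: x_0 = 1465^6679 mod 13359 = 3661. x_0 ∉ {1, 13358} and s = 1, so 1465 is a Miller–Rabin witness and 13359 is composite.
Base 7094: x_0 = 7094^6679 mod 13359 = 1592. x_0 ∉ {1, 13358} and s = 1, so 7094 is a Miller–Rabin witness and 13359 is composite.
Base 12975: x_0 = 12975^6679 mod 13359 = 9144. x_0 ∉ {1, 13358} and s = 1, so 12975 is a Miller–Rabin witness and 13359 is composite.
The smallest witness among the given bases is 956.

956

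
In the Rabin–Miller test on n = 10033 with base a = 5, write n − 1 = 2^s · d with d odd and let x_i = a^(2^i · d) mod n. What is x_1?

6382

n − 1 = 10032 = 2^4 · 627, so s = 4 and d = 627.
x_0 = 5^627 mod 10033 = 9842.
x_1 = 9842^2 mod 10033 = 6382.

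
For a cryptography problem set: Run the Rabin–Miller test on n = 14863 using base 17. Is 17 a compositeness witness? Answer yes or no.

yes

n − 1 = 14862 = 2^1 · 7431, so s = 1 and d = 7431.
x_0 = 17^7431 mod 14863 = 4163.
x_0 ∉ {1, 14862} and s = 1, so 17 is a Miller–Rabin witness and 14863 is composite.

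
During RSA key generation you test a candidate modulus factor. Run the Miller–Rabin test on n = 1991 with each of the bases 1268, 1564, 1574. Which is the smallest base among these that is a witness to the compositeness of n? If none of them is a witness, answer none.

n − 1 = 1990 = 2^1 · 995, so s = 1 and d = 995.
Base 1268: x_0 = 1268^995 mod 1991 = 1. x_0 = 1, so 1268 is not a witness.
Base 1564: x_0 = 1564^995 mod 1991 = 1187. x_0 ∉ {1, 1990} and s = 1, so 1564 is a Miller–Rabin witness and 1991 is composite.
Base 1574: x_0 = 1574^995 mod 1991 = 243. x_0 ∉ {1, 1990} and s = 1, so 1574 is a Miller–Rabin witness and 1991 is composite.
The smallest witness among the given bases is 1564.

1564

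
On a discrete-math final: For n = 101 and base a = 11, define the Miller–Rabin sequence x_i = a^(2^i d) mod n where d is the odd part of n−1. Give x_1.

100

n − 1 = 100 = 2^2 · 25, so s = 2 and d = 25.
x_0 = 11^25 mod 101 = 10.
x_1 = 10^2 mod 101 = 100.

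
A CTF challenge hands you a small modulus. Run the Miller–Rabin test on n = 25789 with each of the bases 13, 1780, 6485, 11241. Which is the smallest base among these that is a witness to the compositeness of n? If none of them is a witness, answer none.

n − 1 = 25788 = 2^2 · 6447, so s = 2 and d = 6447.
Base 13: x_0 = 13^6447 mod 25789 = 5971. x_0 is neither 1 nor 25788, so continue squaring. x_1 = 5971^2 mod 25789 = 12443. Reached i = s−1 = 1 without hitting −1: 13 is a Miller–Rabin witness and 25789 is composite.
Base 1780: x_0 = 1780^6447 mod 25789 = 25187. x_0 is neither 1 nor 25788, so continue squaring. x_1 = 25187^2 mod 25789 = 1358. Reached i = s−1 = 1 without hitting −1: 1780 is a Miller–Rabin witness and 25789 is composite.
Base 6485: x_0 = 6485^6447 mod 25789 = 22608. x_0 is neither 1 nor 25788, so continue squaring. x_1 = 22608^2 mod 25789 = 9473. Reached i = s−1 = 1 without hitting −1: 6485 is a Miller–Rabin witness and 25789 is composite.
Base 11241: x_0 = 11241^6447 mod 25789 = 14531. x_0 is neither 1 nor 25788, so continue squaring. x_1 = 14531^2 mod 25789 = 15418. Reached i = s−1 = 1 without hitting −1: 11241 is a Miller–Rabin witness and 25789 is composite.
The smallest witness among the given bases is 13.

13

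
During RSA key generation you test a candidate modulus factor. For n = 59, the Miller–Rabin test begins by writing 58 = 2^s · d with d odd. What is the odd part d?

29

Halving: 58 → 29; 29 is odd.
So 58 = 2^1 · 29.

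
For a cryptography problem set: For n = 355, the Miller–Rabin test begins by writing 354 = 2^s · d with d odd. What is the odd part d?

177

Halving: 354 → 177; 177 is odd.
So 354 = 2^1 · 177.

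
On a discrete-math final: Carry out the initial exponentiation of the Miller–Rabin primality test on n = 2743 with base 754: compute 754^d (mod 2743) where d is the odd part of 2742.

n − 1 = 2742 = 2^1 · 1371, so s = 1 and d = 1371.
Repeated squaring mod 2743: 754^1 ≡ 754, 754^2 ≡ 715, 754^4 ≡ 1027, 754^8 ≡ 1417, 754^16 ≡ 13, 754^32 ≡ 169, 754^64 ≡ 1131, 754^128 ≡ 923, 754^256 ≡ 1599, 754^512 ≡ 325, 754^1024 ≡ 1391.
1371 = 1024 + 256 + 64 + 16 + 8 + 2 + 1, so 754^1371 ≡ 1391·1599·1131·13·1417·715·754 ≡ 1924 (mod 2743).

1924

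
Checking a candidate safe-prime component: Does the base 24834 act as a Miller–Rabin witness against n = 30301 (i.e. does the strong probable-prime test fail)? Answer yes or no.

n − 1 = 30300 = 2^2 · 7575, so s = 2 and d = 7575.
Repeated squaring mod 30301: 24834^1 ≡ 24834, 24834^2 ≡ 11303, 24834^4 ≡ 8793, 24834^8 ≡ 18998, 24834^16 ≡ 8793, 24834^32 ≡ 18998, 24834^64 ≡ 8793, 24834^128 ≡ 18998, 24834^256 ≡ 8793, 24834^512 ≡ 18998, 24834^1024 ≡ 8793, 24834^2048 ≡ 18998, 24834^4096 ≡ 8793.
7575 = 4096 + 2048 + 1024 + 256 + 128 + 16 + 4 + 2 + 1, so 24834^7575 ≡ 8793·18998·8793·8793·18998·8793·8793·11303·24834 ≡ 20539 (mod 30301).
x_0 = 24834^7575 mod 30301 = 20539.
x_0 is neither 1 nor 30300, so continue squaring.
x_1 = 20539^2 mod 30301 = 30300.
x_1 ≡ −1, so 24834 is not a witness.

no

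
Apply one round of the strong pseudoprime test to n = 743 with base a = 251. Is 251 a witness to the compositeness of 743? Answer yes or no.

n − 1 = 742 = 2^1 · 371, so s = 1 and d = 371.
x_0 = 251^371 mod 743 = 742.
x_0 = 742 ≡ −1, so 251 is not a witness.

no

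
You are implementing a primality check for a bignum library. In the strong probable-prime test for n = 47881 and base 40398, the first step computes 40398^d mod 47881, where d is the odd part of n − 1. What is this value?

8202

n − 1 = 47880 = 2^3 · 5985, so s = 3 and d = 5985.
Repeated squaring mod 47881: 40398^1 ≡ 40398, 40398^2 ≡ 22400, 40398^4 ≡ 15001, 40398^8 ≡ 37182, 40398^16 ≡ 33011, 40398^32 ≡ 2442, 40398^64 ≡ 26120, 40398^128 ≡ 45912, 40398^256 ≡ 46481, 40398^512 ≡ 44760, 40398^1024 ≡ 20798, 40398^2048 ≡ 47731, 40398^4096 ≡ 22500.
5985 = 4096 + 1024 + 512 + 256 + 64 + 32 + 1, so 40398^5985 ≡ 22500·20798·44760·46481·26120·2442·40398 ≡ 8202 (mod 47881).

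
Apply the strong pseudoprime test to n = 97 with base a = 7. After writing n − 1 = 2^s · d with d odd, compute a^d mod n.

52

n − 1 = 96 = 2^5 · 3, so s = 5 and d = 3.
7^3 mod 97 = 52.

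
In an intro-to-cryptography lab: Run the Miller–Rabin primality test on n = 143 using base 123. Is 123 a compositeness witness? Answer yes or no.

yes

n − 1 = 142 = 2^1 · 71, so s = 1 and d = 71.
x_0 = 123^71 mod 143 = 24.
x_0 ∉ {1, 142} and s = 1, so 123 is a Miller–Rabin witness and 143 is composite.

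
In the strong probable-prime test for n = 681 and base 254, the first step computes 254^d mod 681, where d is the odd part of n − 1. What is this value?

n − 1 = 680 = 2^3 · 85, so s = 3 and d = 85.
Repeated squaring mod 681: 254^1 ≡ 254, 254^2 ≡ 502, 254^4 ≡ 34, 254^8 ≡ 475, 254^16 ≡ 214, 254^32 ≡ 169, 254^64 ≡ 640.
85 = 64 + 16 + 4 + 1, so 254^85 ≡ 640·214·34·254 ≡ 563 (mod 681).

563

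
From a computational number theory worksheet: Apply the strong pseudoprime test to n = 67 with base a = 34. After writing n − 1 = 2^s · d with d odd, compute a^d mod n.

n − 1 = 66 = 2^1 · 33, so s = 1 and d = 33.
34^33 mod 67 = 66.

66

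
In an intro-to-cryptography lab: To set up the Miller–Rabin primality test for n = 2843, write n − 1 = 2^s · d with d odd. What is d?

1421

Halving: 2842 → 1421; 1421 is odd.
So 2842 = 2^1 · 1421.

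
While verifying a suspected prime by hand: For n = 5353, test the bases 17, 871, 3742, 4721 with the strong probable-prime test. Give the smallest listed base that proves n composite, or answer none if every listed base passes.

n − 1 = 5352 = 2^3 · 669, so s = 3 and d = 669.
Base 17: x_0 = 17^669 mod 5353 = 1016. x_0 is neither 1 nor 5352, so continue squaring. x_1 = 1016^2 mod 5353 = 4480. x_2 = 4480^2 mod 5353 = 2003. Reached i = s−1 = 2 without hitting −1: 17 is a Miller–Rabin witness and 5353 is composite.
Base 871: x_0 = 871^669 mod 5353 = 288. x_0 is neither 1 nor 5352, so continue squaring. x_1 = 288^2 mod 5353 = 2649. x_2 = 2649^2 mod 5353 = 4771. Reached i = s−1 = 2 without hitting −1: 871 is a Miller–Rabin witness and 5353 is composite.
Base 3742: x_0 = 3742^669 mod 5353 = 2865. x_0 is neither 1 nor 5352, so continue squaring. x_1 = 2865^2 mod 5353 = 2076. x_2 = 2076^2 mod 5353 = 611. Reached i = s−1 = 2 without hitting −1: 3742 is a Miller–Rabin witness and 5353 is composite.
Base 4721: x_0 = 4721^669 mod 5353 = 250. x_0 is neither 1 nor 5352, so continue squaring. x_1 = 250^2 mod 5353 = 3617. x_2 = 3617^2 mod 5353 = 5310. Reached i = s−1 = 2 without hitting −1: 4721 is a Miller–Rabin witness and 5353 is composite.
The smallest witness among the given bases is 17.

17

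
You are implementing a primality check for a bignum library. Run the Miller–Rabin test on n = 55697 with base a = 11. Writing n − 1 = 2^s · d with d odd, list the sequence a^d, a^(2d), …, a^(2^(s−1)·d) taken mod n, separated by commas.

n − 1 = 55696 = 2^4 · 3481, so s = 4 and d = 3481.
x_0 = 11^3481 mod 55697 = 236.
x_1 = 236^2 mod 55697 = 55696.
x_2 = 55696^2 mod 55697 = 1.
x_3 = 1^2 mod 55697 = 1.

236, 55696, 1, 1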